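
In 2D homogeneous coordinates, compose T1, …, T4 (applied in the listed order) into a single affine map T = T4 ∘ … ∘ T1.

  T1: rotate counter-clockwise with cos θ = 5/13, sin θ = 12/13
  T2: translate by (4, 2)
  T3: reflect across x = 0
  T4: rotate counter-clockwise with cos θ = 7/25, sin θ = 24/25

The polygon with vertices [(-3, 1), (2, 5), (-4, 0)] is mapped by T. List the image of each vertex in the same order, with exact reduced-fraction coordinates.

image vertices: (-11/65, -127/65), (-1814/325, 477/325), (304/325, -922/325)

T1 rotate counter-clockwise with cos θ = 5/13, sin θ = 12/13: (-3, 1) → (-27/13, -31/13); (2, 5) → (-50/13, 49/13); (-4, 0) → (-20/13, -48/13)
T2 translate by (4, 2): (-27/13, -31/13) → (25/13, -5/13); (-50/13, 49/13) → (2/13, 75/13); (-20/13, -48/13) → (32/13, -22/13)
T3 reflect across x = 0: (25/13, -5/13) → (-25/13, -5/13); (2/13, 75/13) → (-2/13, 75/13); (32/13, -22/13) → (-32/13, -22/13)
T4 rotate counter-clockwise with cos θ = 7/25, sin θ = 24/25: (-25/13, -5/13) → (-11/65, -127/65); (-2/13, 75/13) → (-1814/325, 477/325); (-32/13, -22/13) → (304/325, -922/325)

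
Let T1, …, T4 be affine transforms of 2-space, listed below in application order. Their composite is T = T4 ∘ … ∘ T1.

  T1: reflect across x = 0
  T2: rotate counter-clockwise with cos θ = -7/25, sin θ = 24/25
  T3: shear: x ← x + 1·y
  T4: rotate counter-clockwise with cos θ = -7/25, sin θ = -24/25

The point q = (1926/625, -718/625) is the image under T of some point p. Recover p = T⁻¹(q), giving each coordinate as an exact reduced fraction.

T1 = [-1 0 0; 0 1 0; 0 0 1]
T2·T1 = [7/25 -24/25 0; -24/25 -7/25 0; 0 0 1]
T3·…·T1 = [-17/25 -31/25 0; -24/25 -7/25 0; 0 0 1]
T4·…·T1 = [-457/625 49/625 0; 576/625 793/625 0; 0 0 1]
det M = -1; M⁻¹ = [-793/625 49/625 0; 576/625 457/625 0; 0 0 1]
M⁻¹ · (1926/625, -718/625)ᵀ = (-4, 2)ᵀ

p = (-4, 2)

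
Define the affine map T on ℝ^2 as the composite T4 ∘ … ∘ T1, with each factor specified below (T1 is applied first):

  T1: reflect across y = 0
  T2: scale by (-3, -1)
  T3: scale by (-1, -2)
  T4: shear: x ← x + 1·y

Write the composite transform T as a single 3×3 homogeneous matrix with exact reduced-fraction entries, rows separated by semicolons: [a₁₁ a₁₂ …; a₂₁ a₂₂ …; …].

T1 = [1 0 0; 0 -1 0; 0 0 1]
T2·T1 = [-3 0 0; 0 1 0; 0 0 1]
T3·…·T1 = [3 0 0; 0 -2 0; 0 0 1]
T4·…·T1 = [3 -2 0; 0 -2 0; 0 0 1]

T = [3 -2 0; 0 -2 0; 0 0 1]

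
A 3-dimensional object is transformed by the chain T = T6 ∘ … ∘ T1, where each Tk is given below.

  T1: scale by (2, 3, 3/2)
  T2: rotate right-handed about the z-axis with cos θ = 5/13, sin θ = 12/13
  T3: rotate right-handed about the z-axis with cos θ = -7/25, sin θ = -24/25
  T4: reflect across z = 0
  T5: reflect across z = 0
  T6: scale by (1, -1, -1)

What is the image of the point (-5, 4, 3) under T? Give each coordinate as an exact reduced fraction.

T1 scale by (2, 3, 3/2): (-5, 4, 3) → (-10, 12, 9/2)
T2 rotate right-handed about the z-axis with cos θ = 5/13, sin θ = 12/13: (-10, 12, 9/2) → (-194/13, -60/13, 9/2)
T3 rotate right-handed about the z-axis with cos θ = -7/25, sin θ = -24/25: (-194/13, -60/13, 9/2) → (-82/325, 5076/325, 9/2)
T4 reflect across z = 0: (-82/325, 5076/325, 9/2) → (-82/325, 5076/325, -9/2)
T5 reflect across z = 0: (-82/325, 5076/325, -9/2) → (-82/325, 5076/325, 9/2)
T6 scale by (1, -1, -1): (-82/325, 5076/325, 9/2) → (-82/325, -5076/325, -9/2)

T(p) = (-82/325, -5076/325, -9/2)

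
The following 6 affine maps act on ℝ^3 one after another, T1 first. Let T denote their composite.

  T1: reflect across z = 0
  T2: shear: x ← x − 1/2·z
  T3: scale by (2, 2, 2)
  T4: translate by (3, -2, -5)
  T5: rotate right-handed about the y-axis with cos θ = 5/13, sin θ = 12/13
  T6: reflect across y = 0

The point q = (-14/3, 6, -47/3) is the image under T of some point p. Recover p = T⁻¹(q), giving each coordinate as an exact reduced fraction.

T1 = [1 0 0 0; 0 1 0 0; 0 0 -1 0; 0 0 0 1]
T2·T1 = [1 0 1/2 0; 0 1 0 0; 0 0 -1 0; 0 0 0 1]
T3·…·T1 = [2 0 1 0; 0 2 0 0; 0 0 -2 0; 0 0 0 1]
T4·…·T1 = [2 0 1 3; 0 2 0 -2; 0 0 -2 -5; 0 0 0 1]
T5·…·T1 = [10/13 0 -19/13 -45/13; 0 2 0 -2; -24/13 0 -22/13 -61/13; 0 0 0 1]
T6·…·T1 = [10/13 0 -19/13 -45/13; 0 -2 0 2; -24/13 0 -22/13 -61/13; 0 0 0 1]
det M = 8; M⁻¹ = [11/26 0 -19/52 -1/4; 0 -1/2 0 1; -6/13 0 -5/26 -5/2; 0 0 0 1]
M⁻¹ · (-14/3, 6, -47/3)ᵀ = (7/2, -2, 8/3)ᵀ

p = (7/2, -2, 8/3)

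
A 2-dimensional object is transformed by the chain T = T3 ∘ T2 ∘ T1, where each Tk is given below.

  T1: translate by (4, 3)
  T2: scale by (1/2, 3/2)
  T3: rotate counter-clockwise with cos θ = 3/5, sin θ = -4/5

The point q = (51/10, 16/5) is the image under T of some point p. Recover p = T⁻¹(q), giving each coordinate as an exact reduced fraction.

p = (-3, 1)

T1 = [1 0 4; 0 1 3; 0 0 1]
T2·T1 = [1/2 0 2; 0 3/2 9/2; 0 0 1]
T3·…·T1 = [3/10 6/5 24/5; -2/5 9/10 11/10; 0 0 1]
det M = 3/4; M⁻¹ = [6/5 -8/5 -4; 8/15 2/5 -3; 0 0 1]
M⁻¹ · (51/10, 16/5)ᵀ = (-3, 1)ᵀ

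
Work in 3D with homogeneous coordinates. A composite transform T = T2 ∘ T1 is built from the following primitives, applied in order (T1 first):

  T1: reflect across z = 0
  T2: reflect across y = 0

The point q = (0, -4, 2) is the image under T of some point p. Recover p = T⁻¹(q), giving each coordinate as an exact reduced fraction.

T1 = [1 0 0 0; 0 1 0 0; 0 0 -1 0; 0 0 0 1]
T2·T1 = [1 0 0 0; 0 -1 0 0; 0 0 -1 0; 0 0 0 1]
det M = 1; M⁻¹ = [1 0 0 0; 0 -1 0 0; 0 0 -1 0; 0 0 0 1]
M⁻¹ · (0, -4, 2)ᵀ = (0, 4, -2)ᵀ

p = (0, 4, -2)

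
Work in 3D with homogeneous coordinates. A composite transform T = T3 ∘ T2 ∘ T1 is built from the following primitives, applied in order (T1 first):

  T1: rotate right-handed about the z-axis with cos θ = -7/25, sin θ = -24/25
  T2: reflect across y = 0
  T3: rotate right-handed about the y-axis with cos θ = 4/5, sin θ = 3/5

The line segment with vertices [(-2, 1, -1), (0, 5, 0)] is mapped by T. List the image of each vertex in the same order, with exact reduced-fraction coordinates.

image vertices: (77/125, -41/25, -214/125), (96/25, 7/5, -72/25)

T1 rotate right-handed about the z-axis with cos θ = -7/25, sin θ = -24/25: (-2, 1, -1) → (38/25, 41/25, -1); (0, 5, 0) → (24/5, -7/5, 0)
T2 reflect across y = 0: (38/25, 41/25, -1) → (38/25, -41/25, -1); (24/5, -7/5, 0) → (24/5, 7/5, 0)
T3 rotate right-handed about the y-axis with cos θ = 4/5, sin θ = 3/5: (38/25, -41/25, -1) → (77/125, -41/25, -214/125); (24/5, 7/5, 0) → (96/25, 7/5, -72/25)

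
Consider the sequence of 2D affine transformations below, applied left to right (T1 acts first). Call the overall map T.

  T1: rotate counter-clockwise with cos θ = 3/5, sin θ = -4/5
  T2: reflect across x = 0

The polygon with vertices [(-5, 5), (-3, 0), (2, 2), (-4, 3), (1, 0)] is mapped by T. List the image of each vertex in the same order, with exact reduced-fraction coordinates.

T1 rotate counter-clockwise with cos θ = 3/5, sin θ = -4/5: (-5, 5) → (1, 7); (-3, 0) → (-9/5, 12/5); (2, 2) → (14/5, -2/5); (-4, 3) → (0, 5); (1, 0) → (3/5, -4/5)
T2 reflect across x = 0: (1, 7) → (-1, 7); (-9/5, 12/5) → (9/5, 12/5); (14/5, -2/5) → (-14/5, -2/5); (0, 5) → (0, 5); (3/5, -4/5) → (-3/5, -4/5)

image vertices: (-1, 7), (9/5, 12/5), (-14/5, -2/5), (0, 5), (-3/5, -4/5)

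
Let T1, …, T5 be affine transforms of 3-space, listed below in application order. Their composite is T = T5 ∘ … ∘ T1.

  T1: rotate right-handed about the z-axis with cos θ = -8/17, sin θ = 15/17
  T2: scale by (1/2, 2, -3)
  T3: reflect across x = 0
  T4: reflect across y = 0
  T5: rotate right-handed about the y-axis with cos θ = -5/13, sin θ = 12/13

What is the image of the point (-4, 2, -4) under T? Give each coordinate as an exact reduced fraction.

T(p) = (2453/221, 152/17, -1008/221)

T1 rotate right-handed about the z-axis with cos θ = -8/17, sin θ = 15/17: (-4, 2, -4) → (2/17, -76/17, -4)
T2 scale by (1/2, 2, -3): (2/17, -76/17, -4) → (1/17, -152/17, 12)
T3 reflect across x = 0: (1/17, -152/17, 12) → (-1/17, -152/17, 12)
T4 reflect across y = 0: (-1/17, -152/17, 12) → (-1/17, 152/17, 12)
T5 rotate right-handed about the y-axis with cos θ = -5/13, sin θ = 12/13: (-1/17, 152/17, 12) → (2453/221, 152/17, -1008/221)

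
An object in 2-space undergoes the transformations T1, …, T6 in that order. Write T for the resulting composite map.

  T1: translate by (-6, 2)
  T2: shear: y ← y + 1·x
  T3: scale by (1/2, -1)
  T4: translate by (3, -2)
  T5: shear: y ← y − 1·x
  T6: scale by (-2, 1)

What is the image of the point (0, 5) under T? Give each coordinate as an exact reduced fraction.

T1 translate by (-6, 2): (0, 5) → (-6, 7)
T2 shear: y ← y + 1·x: (-6, 7) → (-6, 1)
T3 scale by (1/2, -1): (-6, 1) → (-3, -1)
T4 translate by (3, -2): (-3, -1) → (0, -3)
T5 shear: y ← y − 1·x: (0, -3) → (0, -3)
T6 scale by (-2, 1): (0, -3) → (0, -3)

T(p) = (0, -3)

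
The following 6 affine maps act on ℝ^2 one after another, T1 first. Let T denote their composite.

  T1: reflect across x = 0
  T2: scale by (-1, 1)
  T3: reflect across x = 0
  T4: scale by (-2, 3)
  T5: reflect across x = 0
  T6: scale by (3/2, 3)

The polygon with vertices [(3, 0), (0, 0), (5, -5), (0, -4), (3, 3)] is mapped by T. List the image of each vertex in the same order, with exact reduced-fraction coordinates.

image vertices: (-9, 0), (0, 0), (-15, -45), (0, -36), (-9, 27)

T1 reflect across x = 0: (3, 0) → (-3, 0); (0, 0) → (0, 0); (5, -5) → (-5, -5); (0, -4) → (0, -4); (3, 3) → (-3, 3)
T2 scale by (-1, 1): (-3, 0) → (3, 0); (0, 0) → (0, 0); (-5, -5) → (5, -5); (0, -4) → (0, -4); (-3, 3) → (3, 3)
T3 reflect across x = 0: (3, 0) → (-3, 0); (0, 0) → (0, 0); (5, -5) → (-5, -5); (0, -4) → (0, -4); (3, 3) → (-3, 3)
T4 scale by (-2, 3): (-3, 0) → (6, 0); (0, 0) → (0, 0); (-5, -5) → (10, -15); (0, -4) → (0, -12); (-3, 3) → (6, 9)
T5 reflect across x = 0: (6, 0) → (-6, 0); (0, 0) → (0, 0); (10, -15) → (-10, -15); (0, -12) → (0, -12); (6, 9) → (-6, 9)
T6 scale by (3/2, 3): (-6, 0) → (-9, 0); (0, 0) → (0, 0); (-10, -15) → (-15, -45); (0, -12) → (0, -36); (-6, 9) → (-9, 27)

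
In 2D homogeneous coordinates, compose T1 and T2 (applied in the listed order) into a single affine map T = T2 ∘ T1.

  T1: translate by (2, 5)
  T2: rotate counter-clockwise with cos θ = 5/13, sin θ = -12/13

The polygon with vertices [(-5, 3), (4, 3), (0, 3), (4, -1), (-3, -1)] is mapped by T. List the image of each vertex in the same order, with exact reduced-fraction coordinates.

T1 translate by (2, 5): (-5, 3) → (-3, 8); (4, 3) → (6, 8); (0, 3) → (2, 8); (4, -1) → (6, 4); (-3, -1) → (-1, 4)
T2 rotate counter-clockwise with cos θ = 5/13, sin θ = -12/13: (-3, 8) → (81/13, 76/13); (6, 8) → (126/13, -32/13); (2, 8) → (106/13, 16/13); (6, 4) → (6, -4); (-1, 4) → (43/13, 32/13)

image vertices: (81/13, 76/13), (126/13, -32/13), (106/13, 16/13), (6, -4), (43/13, 32/13)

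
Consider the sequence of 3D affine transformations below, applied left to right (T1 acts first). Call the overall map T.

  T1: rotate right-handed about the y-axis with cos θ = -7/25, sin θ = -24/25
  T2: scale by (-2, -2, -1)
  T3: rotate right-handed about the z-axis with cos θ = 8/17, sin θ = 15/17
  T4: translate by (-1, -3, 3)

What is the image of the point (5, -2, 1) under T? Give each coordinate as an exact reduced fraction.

T1 rotate right-handed about the y-axis with cos θ = -7/25, sin θ = -24/25: (5, -2, 1) → (-59/25, -2, 113/25)
T2 scale by (-2, -2, -1): (-59/25, -2, 113/25) → (118/25, 4, -113/25)
T3 rotate right-handed about the z-axis with cos θ = 8/17, sin θ = 15/17: (118/25, 4, -113/25) → (-556/425, 514/85, -113/25)
T4 translate by (-1, -3, 3): (-556/425, 514/85, -113/25) → (-981/425, 259/85, -38/25)

T(p) = (-981/425, 259/85, -38/25)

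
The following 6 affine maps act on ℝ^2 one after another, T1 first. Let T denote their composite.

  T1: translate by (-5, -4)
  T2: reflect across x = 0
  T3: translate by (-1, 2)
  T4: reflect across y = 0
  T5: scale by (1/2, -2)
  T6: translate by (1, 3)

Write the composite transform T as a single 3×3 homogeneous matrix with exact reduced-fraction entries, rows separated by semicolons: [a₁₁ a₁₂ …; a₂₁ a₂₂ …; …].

T1 = [1 0 -5; 0 1 -4; 0 0 1]
T2·T1 = [-1 0 5; 0 1 -4; 0 0 1]
T3·…·T1 = [-1 0 4; 0 1 -2; 0 0 1]
T4·…·T1 = [-1 0 4; 0 -1 2; 0 0 1]
T5·…·T1 = [-1/2 0 2; 0 2 -4; 0 0 1]
T6·…·T1 = [-1/2 0 3; 0 2 -1; 0 0 1]

T = [-1/2 0 3; 0 2 -1; 0 0 1]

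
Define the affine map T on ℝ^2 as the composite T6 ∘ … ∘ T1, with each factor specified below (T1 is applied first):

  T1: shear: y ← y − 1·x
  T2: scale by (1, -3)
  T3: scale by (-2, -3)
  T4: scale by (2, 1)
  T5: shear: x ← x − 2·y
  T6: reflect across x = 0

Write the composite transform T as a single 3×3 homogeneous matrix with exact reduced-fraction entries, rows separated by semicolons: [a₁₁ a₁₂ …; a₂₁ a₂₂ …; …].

T = [-14 18 0; -9 9 0; 0 0 1]

T1 = [1 0 0; -1 1 0; 0 0 1]
T2·T1 = [1 0 0; 3 -3 0; 0 0 1]
T3·…·T1 = [-2 0 0; -9 9 0; 0 0 1]
T4·…·T1 = [-4 0 0; -9 9 0; 0 0 1]
T5·…·T1 = [14 -18 0; -9 9 0; 0 0 1]
T6·…·T1 = [-14 18 0; -9 9 0; 0 0 1]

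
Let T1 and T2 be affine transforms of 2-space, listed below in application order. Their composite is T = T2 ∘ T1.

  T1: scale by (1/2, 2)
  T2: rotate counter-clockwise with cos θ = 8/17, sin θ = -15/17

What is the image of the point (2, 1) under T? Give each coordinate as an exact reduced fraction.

T(p) = (38/17, 1/17)

T1 scale by (1/2, 2): (2, 1) → (1, 2)
T2 rotate counter-clockwise with cos θ = 8/17, sin θ = -15/17: (1, 2) → (38/17, 1/17)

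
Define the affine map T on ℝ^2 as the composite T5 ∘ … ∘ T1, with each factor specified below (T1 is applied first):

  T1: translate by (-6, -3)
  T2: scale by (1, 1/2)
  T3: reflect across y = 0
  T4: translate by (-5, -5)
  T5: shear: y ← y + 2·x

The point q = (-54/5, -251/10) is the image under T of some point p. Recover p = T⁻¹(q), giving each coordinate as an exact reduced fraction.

p = (1/5, 0)

T1 = [1 0 -6; 0 1 -3; 0 0 1]
T2·T1 = [1 0 -6; 0 1/2 -3/2; 0 0 1]
T3·…·T1 = [1 0 -6; 0 -1/2 3/2; 0 0 1]
T4·…·T1 = [1 0 -11; 0 -1/2 -7/2; 0 0 1]
T5·…·T1 = [1 0 -11; 2 -1/2 -51/2; 0 0 1]
det M = -1/2; M⁻¹ = [1 0 11; 4 -2 -7; 0 0 1]
M⁻¹ · (-54/5, -251/10)ᵀ = (1/5, 0)ᵀ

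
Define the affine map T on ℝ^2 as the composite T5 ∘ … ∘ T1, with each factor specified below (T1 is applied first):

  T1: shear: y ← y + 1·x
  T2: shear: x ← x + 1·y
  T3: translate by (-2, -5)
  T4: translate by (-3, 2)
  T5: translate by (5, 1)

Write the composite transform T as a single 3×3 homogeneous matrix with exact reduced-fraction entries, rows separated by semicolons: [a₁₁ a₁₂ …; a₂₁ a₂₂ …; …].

T = [2 1 0; 1 1 -2; 0 0 1]

T1 = [1 0 0; 1 1 0; 0 0 1]
T2·T1 = [2 1 0; 1 1 0; 0 0 1]
T3·…·T1 = [2 1 -2; 1 1 -5; 0 0 1]
T4·…·T1 = [2 1 -5; 1 1 -3; 0 0 1]
T5·…·T1 = [2 1 0; 1 1 -2; 0 0 1]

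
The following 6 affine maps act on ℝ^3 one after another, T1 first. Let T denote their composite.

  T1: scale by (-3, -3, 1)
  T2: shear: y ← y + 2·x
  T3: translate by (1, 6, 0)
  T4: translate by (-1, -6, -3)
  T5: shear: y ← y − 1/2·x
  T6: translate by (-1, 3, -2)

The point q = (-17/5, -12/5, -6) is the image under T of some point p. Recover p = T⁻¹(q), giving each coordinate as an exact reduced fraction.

p = (4/5, 3/5, -1)

T1 = [-3 0 0 0; 0 -3 0 0; 0 0 1 0; 0 0 0 1]
T2·T1 = [-3 0 0 0; -6 -3 0 0; 0 0 1 0; 0 0 0 1]
T3·…·T1 = [-3 0 0 1; -6 -3 0 6; 0 0 1 0; 0 0 0 1]
T4·…·T1 = [-3 0 0 0; -6 -3 0 0; 0 0 1 -3; 0 0 0 1]
T5·…·T1 = [-3 0 0 0; -9/2 -3 0 0; 0 0 1 -3; 0 0 0 1]
T6·…·T1 = [-3 0 0 -1; -9/2 -3 0 3; 0 0 1 -5; 0 0 0 1]
det M = 9; M⁻¹ = [-1/3 0 0 -1/3; 1/2 -1/3 0 3/2; 0 0 1 5; 0 0 0 1]
M⁻¹ · (-17/5, -12/5, -6)ᵀ = (4/5, 3/5, -1)ᵀ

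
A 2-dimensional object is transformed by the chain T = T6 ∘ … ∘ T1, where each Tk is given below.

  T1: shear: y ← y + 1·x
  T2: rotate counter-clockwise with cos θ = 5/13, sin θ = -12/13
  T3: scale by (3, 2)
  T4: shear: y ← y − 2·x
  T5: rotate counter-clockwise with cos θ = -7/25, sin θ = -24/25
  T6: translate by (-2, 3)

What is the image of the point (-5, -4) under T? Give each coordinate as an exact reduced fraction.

T(p) = (4403/65, 951/65)

T1 shear: y ← y + 1·x: (-5, -4) → (-5, -9)
T2 rotate counter-clockwise with cos θ = 5/13, sin θ = -12/13: (-5, -9) → (-133/13, 15/13)
T3 scale by (3, 2): (-133/13, 15/13) → (-399/13, 30/13)
T4 shear: y ← y − 2·x: (-399/13, 30/13) → (-399/13, 828/13)
T5 rotate counter-clockwise with cos θ = -7/25, sin θ = -24/25: (-399/13, 828/13) → (4533/65, 756/65)
T6 translate by (-2, 3): (4533/65, 756/65) → (4403/65, 951/65)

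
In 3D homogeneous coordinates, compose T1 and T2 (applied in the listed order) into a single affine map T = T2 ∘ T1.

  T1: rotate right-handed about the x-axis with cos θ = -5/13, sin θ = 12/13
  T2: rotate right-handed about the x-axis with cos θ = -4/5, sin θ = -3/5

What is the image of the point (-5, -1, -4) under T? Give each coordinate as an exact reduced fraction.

T(p) = (-5, -188/65, -191/65)

T1 rotate right-handed about the x-axis with cos θ = -5/13, sin θ = 12/13: (-5, -1, -4) → (-5, 53/13, 8/13)
T2 rotate right-handed about the x-axis with cos θ = -4/5, sin θ = -3/5: (-5, 53/13, 8/13) → (-5, -188/65, -191/65)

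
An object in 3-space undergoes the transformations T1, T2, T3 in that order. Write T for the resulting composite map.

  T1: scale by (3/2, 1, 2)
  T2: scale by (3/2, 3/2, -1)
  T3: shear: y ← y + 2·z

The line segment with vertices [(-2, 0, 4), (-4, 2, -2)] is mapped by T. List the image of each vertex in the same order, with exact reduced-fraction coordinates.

T1 scale by (3/2, 1, 2): (-2, 0, 4) → (-3, 0, 8); (-4, 2, -2) → (-6, 2, -4)
T2 scale by (3/2, 3/2, -1): (-3, 0, 8) → (-9/2, 0, -8); (-6, 2, -4) → (-9, 3, 4)
T3 shear: y ← y + 2·z: (-9/2, 0, -8) → (-9/2, -16, -8); (-9, 3, 4) → (-9, 11, 4)

image vertices: (-9/2, -16, -8), (-9, 11, 4)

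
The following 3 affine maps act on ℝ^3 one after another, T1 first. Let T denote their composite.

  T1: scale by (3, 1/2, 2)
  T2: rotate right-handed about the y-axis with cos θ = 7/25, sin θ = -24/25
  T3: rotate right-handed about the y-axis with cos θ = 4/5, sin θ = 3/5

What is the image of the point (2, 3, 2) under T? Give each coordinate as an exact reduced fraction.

T1 scale by (3, 1/2, 2): (2, 3, 2) → (6, 3/2, 4)
T2 rotate right-handed about the y-axis with cos θ = 7/25, sin θ = -24/25: (6, 3/2, 4) → (-54/25, 3/2, 172/25)
T3 rotate right-handed about the y-axis with cos θ = 4/5, sin θ = 3/5: (-54/25, 3/2, 172/25) → (12/5, 3/2, 34/5)

T(p) = (12/5, 3/2, 34/5)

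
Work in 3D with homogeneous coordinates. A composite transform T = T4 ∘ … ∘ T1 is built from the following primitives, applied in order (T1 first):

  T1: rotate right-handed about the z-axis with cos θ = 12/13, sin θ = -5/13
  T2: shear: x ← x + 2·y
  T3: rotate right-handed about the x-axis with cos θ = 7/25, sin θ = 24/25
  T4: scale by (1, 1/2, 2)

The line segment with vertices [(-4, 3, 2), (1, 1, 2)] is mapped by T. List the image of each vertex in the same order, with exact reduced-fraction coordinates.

T1 rotate right-handed about the z-axis with cos θ = 12/13, sin θ = -5/13: (-4, 3, 2) → (-33/13, 56/13, 2); (1, 1, 2) → (17/13, 7/13, 2)
T2 shear: x ← x + 2·y: (-33/13, 56/13, 2) → (79/13, 56/13, 2); (17/13, 7/13, 2) → (31/13, 7/13, 2)
T3 rotate right-handed about the x-axis with cos θ = 7/25, sin θ = 24/25: (79/13, 56/13, 2) → (79/13, -232/325, 1526/325); (31/13, 7/13, 2) → (31/13, -23/13, 14/13)
T4 scale by (1, 1/2, 2): (79/13, -232/325, 1526/325) → (79/13, -116/325, 3052/325); (31/13, -23/13, 14/13) → (31/13, -23/26, 28/13)

image vertices: (79/13, -116/325, 3052/325), (31/13, -23/26, 28/13)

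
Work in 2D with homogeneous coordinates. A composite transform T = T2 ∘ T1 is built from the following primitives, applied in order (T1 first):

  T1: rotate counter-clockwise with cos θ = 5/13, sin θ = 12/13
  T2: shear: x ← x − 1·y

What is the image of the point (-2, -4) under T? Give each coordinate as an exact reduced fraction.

T(p) = (82/13, -44/13)

T1 rotate counter-clockwise with cos θ = 5/13, sin θ = 12/13: (-2, -4) → (38/13, -44/13)
T2 shear: x ← x − 1·y: (38/13, -44/13) → (82/13, -44/13)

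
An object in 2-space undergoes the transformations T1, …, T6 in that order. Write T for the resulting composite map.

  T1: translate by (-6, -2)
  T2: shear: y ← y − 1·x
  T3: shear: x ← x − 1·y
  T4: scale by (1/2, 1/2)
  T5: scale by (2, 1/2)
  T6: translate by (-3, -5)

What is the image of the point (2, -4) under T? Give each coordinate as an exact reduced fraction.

T1 translate by (-6, -2): (2, -4) → (-4, -6)
T2 shear: y ← y − 1·x: (-4, -6) → (-4, -2)
T3 shear: x ← x − 1·y: (-4, -2) → (-2, -2)
T4 scale by (1/2, 1/2): (-2, -2) → (-1, -1)
T5 scale by (2, 1/2): (-1, -1) → (-2, -1/2)
T6 translate by (-3, -5): (-2, -1/2) → (-5, -11/2)

T(p) = (-5, -11/2)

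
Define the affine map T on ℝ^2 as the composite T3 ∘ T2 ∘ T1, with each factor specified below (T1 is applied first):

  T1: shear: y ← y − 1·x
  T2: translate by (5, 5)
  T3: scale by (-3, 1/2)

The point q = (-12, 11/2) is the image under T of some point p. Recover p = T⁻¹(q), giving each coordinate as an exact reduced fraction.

T1 = [1 0 0; -1 1 0; 0 0 1]
T2·T1 = [1 0 5; -1 1 5; 0 0 1]
T3·…·T1 = [-3 0 -15; -1/2 1/2 5/2; 0 0 1]
det M = -3/2; M⁻¹ = [-1/3 0 -5; -1/3 2 -10; 0 0 1]
M⁻¹ · (-12, 11/2)ᵀ = (-1, 5)ᵀ

p = (-1, 5)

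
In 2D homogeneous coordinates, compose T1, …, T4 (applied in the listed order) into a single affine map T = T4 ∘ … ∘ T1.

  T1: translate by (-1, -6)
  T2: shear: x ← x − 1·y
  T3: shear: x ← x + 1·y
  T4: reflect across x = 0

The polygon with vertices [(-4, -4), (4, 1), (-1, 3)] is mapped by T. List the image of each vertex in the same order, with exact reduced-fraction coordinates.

T1 translate by (-1, -6): (-4, -4) → (-5, -10); (4, 1) → (3, -5); (-1, 3) → (-2, -3)
T2 shear: x ← x − 1·y: (-5, -10) → (5, -10); (3, -5) → (8, -5); (-2, -3) → (1, -3)
T3 shear: x ← x + 1·y: (5, -10) → (-5, -10); (8, -5) → (3, -5); (1, -3) → (-2, -3)
T4 reflect across x = 0: (-5, -10) → (5, -10); (3, -5) → (-3, -5); (-2, -3) → (2, -3)

image vertices: (5, -10), (-3, -5), (2, -3)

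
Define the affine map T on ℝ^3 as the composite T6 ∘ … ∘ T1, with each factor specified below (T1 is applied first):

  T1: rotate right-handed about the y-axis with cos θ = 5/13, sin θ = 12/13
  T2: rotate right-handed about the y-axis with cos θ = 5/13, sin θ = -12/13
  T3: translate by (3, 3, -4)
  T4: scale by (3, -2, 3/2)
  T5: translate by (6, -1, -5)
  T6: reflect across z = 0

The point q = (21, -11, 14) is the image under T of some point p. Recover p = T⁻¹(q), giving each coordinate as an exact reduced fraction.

p = (2, 2, -2)

T1 = [5/13 0 12/13 0; 0 1 0 0; -12/13 0 5/13 0; 0 0 0 1]
T2·T1 = [1 0 0 0; 0 1 0 0; 0 0 1 0; 0 0 0 1]
T3·…·T1 = [1 0 0 3; 0 1 0 3; 0 0 1 -4; 0 0 0 1]
T4·…·T1 = [3 0 0 9; 0 -2 0 -6; 0 0 3/2 -6; 0 0 0 1]
T5·…·T1 = [3 0 0 15; 0 -2 0 -7; 0 0 3/2 -11; 0 0 0 1]
T6·…·T1 = [3 0 0 15; 0 -2 0 -7; 0 0 -3/2 11; 0 0 0 1]
det M = 9; M⁻¹ = [1/3 0 0 -5; 0 -1/2 0 -7/2; 0 0 -2/3 22/3; 0 0 0 1]
M⁻¹ · (21, -11, 14)ᵀ = (2, 2, -2)ᵀ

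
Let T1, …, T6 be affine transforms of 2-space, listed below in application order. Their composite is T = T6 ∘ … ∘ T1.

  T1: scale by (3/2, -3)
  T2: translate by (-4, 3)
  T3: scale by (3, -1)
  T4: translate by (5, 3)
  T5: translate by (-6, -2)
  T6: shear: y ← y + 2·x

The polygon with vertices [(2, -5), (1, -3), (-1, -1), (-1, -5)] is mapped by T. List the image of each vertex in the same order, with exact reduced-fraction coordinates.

T1 scale by (3/2, -3): (2, -5) → (3, 15); (1, -3) → (3/2, 9); (-1, -1) → (-3/2, 3); (-1, -5) → (-3/2, 15)
T2 translate by (-4, 3): (3, 15) → (-1, 18); (3/2, 9) → (-5/2, 12); (-3/2, 3) → (-11/2, 6); (-3/2, 15) → (-11/2, 18)
T3 scale by (3, -1): (-1, 18) → (-3, -18); (-5/2, 12) → (-15/2, -12); (-11/2, 6) → (-33/2, -6); (-11/2, 18) → (-33/2, -18)
T4 translate by (5, 3): (-3, -18) → (2, -15); (-15/2, -12) → (-5/2, -9); (-33/2, -6) → (-23/2, -3); (-33/2, -18) → (-23/2, -15)
T5 translate by (-6, -2): (2, -15) → (-4, -17); (-5/2, -9) → (-17/2, -11); (-23/2, -3) → (-35/2, -5); (-23/2, -15) → (-35/2, -17)
T6 shear: y ← y + 2·x: (-4, -17) → (-4, -25); (-17/2, -11) → (-17/2, -28); (-35/2, -5) → (-35/2, -40); (-35/2, -17) → (-35/2, -52)

image vertices: (-4, -25), (-17/2, -28), (-35/2, -40), (-35/2, -52)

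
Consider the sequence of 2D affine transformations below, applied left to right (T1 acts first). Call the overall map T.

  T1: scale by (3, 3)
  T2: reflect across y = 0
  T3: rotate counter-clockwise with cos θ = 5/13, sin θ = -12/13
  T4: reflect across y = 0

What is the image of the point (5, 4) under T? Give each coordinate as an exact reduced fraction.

T(p) = (-69/13, 240/13)

T1 scale by (3, 3): (5, 4) → (15, 12)
T2 reflect across y = 0: (15, 12) → (15, -12)
T3 rotate counter-clockwise with cos θ = 5/13, sin θ = -12/13: (15, -12) → (-69/13, -240/13)
T4 reflect across y = 0: (-69/13, -240/13) → (-69/13, 240/13)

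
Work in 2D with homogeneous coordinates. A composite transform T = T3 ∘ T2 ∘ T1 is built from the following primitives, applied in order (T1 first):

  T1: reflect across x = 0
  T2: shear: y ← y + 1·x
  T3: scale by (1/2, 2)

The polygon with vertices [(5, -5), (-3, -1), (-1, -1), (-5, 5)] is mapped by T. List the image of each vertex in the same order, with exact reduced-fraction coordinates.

image vertices: (-5/2, -20), (3/2, 4), (1/2, 0), (5/2, 20)

T1 reflect across x = 0: (5, -5) → (-5, -5); (-3, -1) → (3, -1); (-1, -1) → (1, -1); (-5, 5) → (5, 5)
T2 shear: y ← y + 1·x: (-5, -5) → (-5, -10); (3, -1) → (3, 2); (1, -1) → (1, 0); (5, 5) → (5, 10)
T3 scale by (1/2, 2): (-5, -10) → (-5/2, -20); (3, 2) → (3/2, 4); (1, 0) → (1/2, 0); (5, 10) → (5/2, 20)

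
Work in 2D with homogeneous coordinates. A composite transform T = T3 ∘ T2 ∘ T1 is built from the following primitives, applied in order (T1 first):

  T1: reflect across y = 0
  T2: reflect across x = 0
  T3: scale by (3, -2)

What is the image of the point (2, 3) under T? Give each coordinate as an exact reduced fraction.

T(p) = (-6, 6)

T1 reflect across y = 0: (2, 3) → (2, -3)
T2 reflect across x = 0: (2, -3) → (-2, -3)
T3 scale by (3, -2): (-2, -3) → (-6, 6)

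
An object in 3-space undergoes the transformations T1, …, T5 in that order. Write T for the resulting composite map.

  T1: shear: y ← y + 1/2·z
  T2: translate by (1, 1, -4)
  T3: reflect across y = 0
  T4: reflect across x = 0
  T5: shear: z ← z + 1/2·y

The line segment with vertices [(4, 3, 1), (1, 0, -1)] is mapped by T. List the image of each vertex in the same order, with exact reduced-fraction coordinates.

T1 shear: y ← y + 1/2·z: (4, 3, 1) → (4, 7/2, 1); (1, 0, -1) → (1, -1/2, -1)
T2 translate by (1, 1, -4): (4, 7/2, 1) → (5, 9/2, -3); (1, -1/2, -1) → (2, 1/2, -5)
T3 reflect across y = 0: (5, 9/2, -3) → (5, -9/2, -3); (2, 1/2, -5) → (2, -1/2, -5)
T4 reflect across x = 0: (5, -9/2, -3) → (-5, -9/2, -3); (2, -1/2, -5) → (-2, -1/2, -5)
T5 shear: z ← z + 1/2·y: (-5, -9/2, -3) → (-5, -9/2, -21/4); (-2, -1/2, -5) → (-2, -1/2, -21/4)

image vertices: (-5, -9/2, -21/4), (-2, -1/2, -21/4)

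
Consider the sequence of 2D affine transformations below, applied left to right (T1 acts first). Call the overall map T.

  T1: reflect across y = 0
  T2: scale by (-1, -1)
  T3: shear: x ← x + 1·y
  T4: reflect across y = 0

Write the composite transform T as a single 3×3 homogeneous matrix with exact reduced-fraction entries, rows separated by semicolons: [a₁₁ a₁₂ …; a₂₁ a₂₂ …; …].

T1 = [1 0 0; 0 -1 0; 0 0 1]
T2·T1 = [-1 0 0; 0 1 0; 0 0 1]
T3·…·T1 = [-1 1 0; 0 1 0; 0 0 1]
T4·…·T1 = [-1 1 0; 0 -1 0; 0 0 1]

T = [-1 1 0; 0 -1 0; 0 0 1]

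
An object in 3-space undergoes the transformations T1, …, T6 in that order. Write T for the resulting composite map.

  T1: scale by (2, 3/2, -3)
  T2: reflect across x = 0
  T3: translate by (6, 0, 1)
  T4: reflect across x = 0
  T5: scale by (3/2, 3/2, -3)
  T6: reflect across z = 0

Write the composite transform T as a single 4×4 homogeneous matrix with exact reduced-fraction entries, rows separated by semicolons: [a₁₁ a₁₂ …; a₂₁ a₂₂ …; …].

T1 = [2 0 0 0; 0 3/2 0 0; 0 0 -3 0; 0 0 0 1]
T2·T1 = [-2 0 0 0; 0 3/2 0 0; 0 0 -3 0; 0 0 0 1]
T3·…·T1 = [-2 0 0 6; 0 3/2 0 0; 0 0 -3 1; 0 0 0 1]
T4·…·T1 = [2 0 0 -6; 0 3/2 0 0; 0 0 -3 1; 0 0 0 1]
T5·…·T1 = [3 0 0 -9; 0 9/4 0 0; 0 0 9 -3; 0 0 0 1]
T6·…·T1 = [3 0 0 -9; 0 9/4 0 0; 0 0 -9 3; 0 0 0 1]

T = [3 0 0 -9; 0 9/4 0 0; 0 0 -9 3; 0 0 0 1]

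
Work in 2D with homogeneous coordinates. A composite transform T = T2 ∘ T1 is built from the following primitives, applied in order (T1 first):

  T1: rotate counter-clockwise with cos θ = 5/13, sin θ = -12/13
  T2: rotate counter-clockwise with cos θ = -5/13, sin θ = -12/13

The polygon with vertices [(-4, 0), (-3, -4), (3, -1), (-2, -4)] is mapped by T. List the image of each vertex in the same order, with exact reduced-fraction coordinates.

T1 rotate counter-clockwise with cos θ = 5/13, sin θ = -12/13: (-4, 0) → (-20/13, 48/13); (-3, -4) → (-63/13, 16/13); (3, -1) → (3/13, -41/13); (-2, -4) → (-58/13, 4/13)
T2 rotate counter-clockwise with cos θ = -5/13, sin θ = -12/13: (-20/13, 48/13) → (4, 0); (-63/13, 16/13) → (3, 4); (3/13, -41/13) → (-3, 1); (-58/13, 4/13) → (2, 4)

image vertices: (4, 0), (3, 4), (-3, 1), (2, 4)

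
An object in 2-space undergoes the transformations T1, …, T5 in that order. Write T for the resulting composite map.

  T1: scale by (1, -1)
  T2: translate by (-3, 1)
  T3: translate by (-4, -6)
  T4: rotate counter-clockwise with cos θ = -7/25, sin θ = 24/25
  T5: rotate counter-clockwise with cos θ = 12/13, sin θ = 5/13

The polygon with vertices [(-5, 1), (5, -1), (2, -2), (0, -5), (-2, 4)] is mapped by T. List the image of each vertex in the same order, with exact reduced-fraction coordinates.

T1 scale by (1, -1): (-5, 1) → (-5, -1); (5, -1) → (5, 1); (2, -2) → (2, 2); (0, -5) → (0, 5); (-2, 4) → (-2, -4)
T2 translate by (-3, 1): (-5, -1) → (-8, 0); (5, 1) → (2, 2); (2, 2) → (-1, 3); (0, 5) → (-3, 6); (-2, -4) → (-5, -3)
T3 translate by (-4, -6): (-8, 0) → (-12, -6); (2, 2) → (-2, -4); (-1, 3) → (-5, -3); (-3, 6) → (-7, 0); (-5, -3) → (-9, -9)
T4 rotate counter-clockwise with cos θ = -7/25, sin θ = 24/25: (-12, -6) → (228/25, -246/25); (-2, -4) → (22/5, -4/5); (-5, -3) → (107/25, -99/25); (-7, 0) → (49/25, -168/25); (-9, -9) → (279/25, -153/25)
T5 rotate counter-clockwise with cos θ = 12/13, sin θ = 5/13: (228/25, -246/25) → (3966/325, -1812/325); (22/5, -4/5) → (284/65, 62/65); (107/25, -99/25) → (1779/325, -653/325); (49/25, -168/25) → (1428/325, -1771/325); (279/25, -153/25) → (4113/325, -441/325)

image vertices: (3966/325, -1812/325), (284/65, 62/65), (1779/325, -653/325), (1428/325, -1771/325), (4113/325, -441/325)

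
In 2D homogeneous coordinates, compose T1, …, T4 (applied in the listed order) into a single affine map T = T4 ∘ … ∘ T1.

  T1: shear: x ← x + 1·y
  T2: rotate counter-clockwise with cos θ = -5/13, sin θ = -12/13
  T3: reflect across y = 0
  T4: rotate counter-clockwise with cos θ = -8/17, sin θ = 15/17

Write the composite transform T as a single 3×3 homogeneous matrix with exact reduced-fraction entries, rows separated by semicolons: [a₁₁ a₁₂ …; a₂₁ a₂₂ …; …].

T = [-140/221 -311/221 0; -171/221 -31/221 0; 0 0 1]

T1 = [1 1 0; 0 1 0; 0 0 1]
T2·T1 = [-5/13 7/13 0; -12/13 -17/13 0; 0 0 1]
T3·…·T1 = [-5/13 7/13 0; 12/13 17/13 0; 0 0 1]
T4·…·T1 = [-140/221 -311/221 0; -171/221 -31/221 0; 0 0 1]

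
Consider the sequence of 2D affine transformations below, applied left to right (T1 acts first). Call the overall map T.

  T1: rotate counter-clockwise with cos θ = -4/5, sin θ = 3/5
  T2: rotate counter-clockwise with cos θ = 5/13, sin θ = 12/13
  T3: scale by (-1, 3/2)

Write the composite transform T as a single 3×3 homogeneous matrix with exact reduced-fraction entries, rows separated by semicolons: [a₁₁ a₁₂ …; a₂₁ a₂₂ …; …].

T1 = [-4/5 -3/5 0; 3/5 -4/5 0; 0 0 1]
T2·T1 = [-56/65 33/65 0; -33/65 -56/65 0; 0 0 1]
T3·…·T1 = [56/65 -33/65 0; -99/130 -84/65 0; 0 0 1]

T = [56/65 -33/65 0; -99/130 -84/65 0; 0 0 1]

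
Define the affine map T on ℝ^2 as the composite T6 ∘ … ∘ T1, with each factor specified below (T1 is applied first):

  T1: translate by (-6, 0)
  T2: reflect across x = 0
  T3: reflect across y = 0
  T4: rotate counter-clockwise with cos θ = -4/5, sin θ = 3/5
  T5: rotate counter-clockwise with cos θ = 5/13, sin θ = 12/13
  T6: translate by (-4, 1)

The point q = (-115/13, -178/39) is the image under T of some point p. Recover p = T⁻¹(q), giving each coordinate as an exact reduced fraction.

p = (-1, -7/3)

T1 = [1 0 -6; 0 1 0; 0 0 1]
T2·T1 = [-1 0 6; 0 1 0; 0 0 1]
T3·…·T1 = [-1 0 6; 0 -1 0; 0 0 1]
T4·…·T1 = [4/5 3/5 -24/5; -3/5 4/5 18/5; 0 0 1]
T5·…·T1 = [56/65 -33/65 -336/65; 33/65 56/65 -198/65; 0 0 1]
T6·…·T1 = [56/65 -33/65 -596/65; 33/65 56/65 -133/65; 0 0 1]
det M = 1; M⁻¹ = [56/65 33/65 581/65; -33/65 56/65 -188/65; 0 0 1]
M⁻¹ · (-115/13, -178/39)ᵀ = (-1, -7/3)ᵀ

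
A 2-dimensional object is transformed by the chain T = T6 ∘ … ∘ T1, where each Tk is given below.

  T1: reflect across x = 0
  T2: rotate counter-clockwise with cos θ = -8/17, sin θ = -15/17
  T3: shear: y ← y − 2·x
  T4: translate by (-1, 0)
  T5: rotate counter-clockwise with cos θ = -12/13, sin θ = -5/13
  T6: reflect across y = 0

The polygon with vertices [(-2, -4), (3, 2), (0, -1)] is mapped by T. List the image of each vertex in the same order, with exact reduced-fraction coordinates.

T1 reflect across x = 0: (-2, -4) → (2, -4); (3, 2) → (-3, 2); (0, -1) → (0, -1)
T2 rotate counter-clockwise with cos θ = -8/17, sin θ = -15/17: (2, -4) → (-76/17, 2/17); (-3, 2) → (54/17, 29/17); (0, -1) → (-15/17, 8/17)
T3 shear: y ← y − 2·x: (-76/17, 2/17) → (-76/17, 154/17); (54/17, 29/17) → (54/17, -79/17); (-15/17, 8/17) → (-15/17, 38/17)
T4 translate by (-1, 0): (-76/17, 154/17) → (-93/17, 154/17); (54/17, -79/17) → (37/17, -79/17); (-15/17, 38/17) → (-32/17, 38/17)
T5 rotate counter-clockwise with cos θ = -12/13, sin θ = -5/13: (-93/17, 154/17) → (1886/221, -1383/221); (37/17, -79/17) → (-839/221, 763/221); (-32/17, 38/17) → (574/221, -296/221)
T6 reflect across y = 0: (1886/221, -1383/221) → (1886/221, 1383/221); (-839/221, 763/221) → (-839/221, -763/221); (574/221, -296/221) → (574/221, 296/221)

image vertices: (1886/221, 1383/221), (-839/221, -763/221), (574/221, 296/221)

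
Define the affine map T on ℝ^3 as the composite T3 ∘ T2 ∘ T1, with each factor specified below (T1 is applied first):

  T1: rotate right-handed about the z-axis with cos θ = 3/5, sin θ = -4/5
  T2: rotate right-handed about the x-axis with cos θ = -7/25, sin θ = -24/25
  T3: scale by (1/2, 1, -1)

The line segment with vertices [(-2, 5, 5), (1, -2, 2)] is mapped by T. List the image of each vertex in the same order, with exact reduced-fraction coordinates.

T1 rotate right-handed about the z-axis with cos θ = 3/5, sin θ = -4/5: (-2, 5, 5) → (14/5, 23/5, 5); (1, -2, 2) → (-1, -2, 2)
T2 rotate right-handed about the x-axis with cos θ = -7/25, sin θ = -24/25: (14/5, 23/5, 5) → (14/5, 439/125, -727/125); (-1, -2, 2) → (-1, 62/25, 34/25)
T3 scale by (1/2, 1, -1): (14/5, 439/125, -727/125) → (7/5, 439/125, 727/125); (-1, 62/25, 34/25) → (-1/2, 62/25, -34/25)

image vertices: (7/5, 439/125, 727/125), (-1/2, 62/25, -34/25)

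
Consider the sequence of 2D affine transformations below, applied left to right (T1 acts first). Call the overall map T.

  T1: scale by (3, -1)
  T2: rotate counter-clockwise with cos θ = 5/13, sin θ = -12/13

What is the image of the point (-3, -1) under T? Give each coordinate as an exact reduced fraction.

T1 scale by (3, -1): (-3, -1) → (-9, 1)
T2 rotate counter-clockwise with cos θ = 5/13, sin θ = -12/13: (-9, 1) → (-33/13, 113/13)

T(p) = (-33/13, 113/13)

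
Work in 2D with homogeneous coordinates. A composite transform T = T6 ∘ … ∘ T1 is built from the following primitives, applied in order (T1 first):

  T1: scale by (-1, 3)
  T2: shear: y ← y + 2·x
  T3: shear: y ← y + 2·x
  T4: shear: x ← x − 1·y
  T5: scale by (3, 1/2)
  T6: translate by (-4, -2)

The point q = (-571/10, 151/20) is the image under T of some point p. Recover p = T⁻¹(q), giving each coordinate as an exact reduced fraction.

p = (-7/5, 9/2)

T1 = [-1 0 0; 0 3 0; 0 0 1]
T2·T1 = [-1 0 0; -2 3 0; 0 0 1]
T3·…·T1 = [-1 0 0; -4 3 0; 0 0 1]
T4·…·T1 = [3 -3 0; -4 3 0; 0 0 1]
T5·…·T1 = [9 -9 0; -2 3/2 0; 0 0 1]
T6·…·T1 = [9 -9 -4; -2 3/2 -2; 0 0 1]
det M = -9/2; M⁻¹ = [-1/3 -2 -16/3; -4/9 -2 -52/9; 0 0 1]
M⁻¹ · (-571/10, 151/20)ᵀ = (-7/5, 9/2)ᵀ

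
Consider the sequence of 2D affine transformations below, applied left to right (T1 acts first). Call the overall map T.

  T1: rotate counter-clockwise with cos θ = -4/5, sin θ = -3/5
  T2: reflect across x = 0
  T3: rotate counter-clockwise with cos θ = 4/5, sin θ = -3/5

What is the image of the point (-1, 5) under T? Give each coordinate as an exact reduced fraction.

T(p) = (-127/25, -11/25)

T1 rotate counter-clockwise with cos θ = -4/5, sin θ = -3/5: (-1, 5) → (19/5, -17/5)
T2 reflect across x = 0: (19/5, -17/5) → (-19/5, -17/5)
T3 rotate counter-clockwise with cos θ = 4/5, sin θ = -3/5: (-19/5, -17/5) → (-127/25, -11/25)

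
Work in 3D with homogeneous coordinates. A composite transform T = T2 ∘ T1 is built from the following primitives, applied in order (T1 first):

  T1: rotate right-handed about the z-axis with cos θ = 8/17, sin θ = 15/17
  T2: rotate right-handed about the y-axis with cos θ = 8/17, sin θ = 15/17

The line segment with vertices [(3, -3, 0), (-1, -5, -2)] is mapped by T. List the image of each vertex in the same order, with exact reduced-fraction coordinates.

image vertices: (552/289, 21/17, -1035/289), (26/289, -55/17, -1277/289)

T1 rotate right-handed about the z-axis with cos θ = 8/17, sin θ = 15/17: (3, -3, 0) → (69/17, 21/17, 0); (-1, -5, -2) → (67/17, -55/17, -2)
T2 rotate right-handed about the y-axis with cos θ = 8/17, sin θ = 15/17: (69/17, 21/17, 0) → (552/289, 21/17, -1035/289); (67/17, -55/17, -2) → (26/289, -55/17, -1277/289)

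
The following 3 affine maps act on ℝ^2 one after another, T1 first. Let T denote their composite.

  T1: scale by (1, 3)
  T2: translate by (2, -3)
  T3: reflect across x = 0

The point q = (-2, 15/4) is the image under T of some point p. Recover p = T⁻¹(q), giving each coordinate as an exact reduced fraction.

T1 = [1 0 0; 0 3 0; 0 0 1]
T2·T1 = [1 0 2; 0 3 -3; 0 0 1]
T3·…·T1 = [-1 0 -2; 0 3 -3; 0 0 1]
det M = -3; M⁻¹ = [-1 0 -2; 0 1/3 1; 0 0 1]
M⁻¹ · (-2, 15/4)ᵀ = (0, 9/4)ᵀ

p = (0, 9/4)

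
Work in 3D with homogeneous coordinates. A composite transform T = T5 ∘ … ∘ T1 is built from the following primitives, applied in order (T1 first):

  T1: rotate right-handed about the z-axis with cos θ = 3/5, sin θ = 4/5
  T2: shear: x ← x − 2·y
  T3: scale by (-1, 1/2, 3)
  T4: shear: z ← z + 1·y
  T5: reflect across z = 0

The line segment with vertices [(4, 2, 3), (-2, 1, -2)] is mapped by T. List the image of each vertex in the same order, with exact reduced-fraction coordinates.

T1 rotate right-handed about the z-axis with cos θ = 3/5, sin θ = 4/5: (4, 2, 3) → (4/5, 22/5, 3); (-2, 1, -2) → (-2, -1, -2)
T2 shear: x ← x − 2·y: (4/5, 22/5, 3) → (-8, 22/5, 3); (-2, -1, -2) → (0, -1, -2)
T3 scale by (-1, 1/2, 3): (-8, 22/5, 3) → (8, 11/5, 9); (0, -1, -2) → (0, -1/2, -6)
T4 shear: z ← z + 1·y: (8, 11/5, 9) → (8, 11/5, 56/5); (0, -1/2, -6) → (0, -1/2, -13/2)
T5 reflect across z = 0: (8, 11/5, 56/5) → (8, 11/5, -56/5); (0, -1/2, -13/2) → (0, -1/2, 13/2)

image vertices: (8, 11/5, -56/5), (0, -1/2, 13/2)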